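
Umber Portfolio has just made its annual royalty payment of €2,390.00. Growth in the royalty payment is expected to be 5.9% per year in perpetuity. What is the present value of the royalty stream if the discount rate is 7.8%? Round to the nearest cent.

D₁ = D₀ × (1 + g) = €2,390.00 × 1.059 = €2,531.0100
Growing perpetuity: P = D₁ / (r − g) = €2,531.0100 / (0.078 − 0.059) = €133,211.05

€133211.05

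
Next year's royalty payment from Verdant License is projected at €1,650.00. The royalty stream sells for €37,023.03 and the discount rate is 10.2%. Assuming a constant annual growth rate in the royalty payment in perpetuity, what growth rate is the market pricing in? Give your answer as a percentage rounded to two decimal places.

P = D₁/(r−g) ⇒ g = r − D₁/P = 0.102 − €1,650.00/€37,023.03 = 0.057433

5.74%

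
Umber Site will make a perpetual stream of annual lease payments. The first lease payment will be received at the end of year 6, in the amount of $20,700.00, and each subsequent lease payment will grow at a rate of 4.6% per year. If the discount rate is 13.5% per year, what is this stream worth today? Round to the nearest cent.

Value at end of year 5: C₁ / (r − g) = $20,700.00 / (0.135 − 0.046) = $232,584.2697
Discount to today: PV = $232,584.2697 / (1 + 0.135)^5 = $232,584.2697 / 1.883559 = $123,481.25

$123481.25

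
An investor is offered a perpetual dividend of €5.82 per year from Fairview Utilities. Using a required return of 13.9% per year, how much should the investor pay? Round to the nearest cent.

Level perpetuity: PV = C / r = €5.82 / 0.139 = €41.87

€41.87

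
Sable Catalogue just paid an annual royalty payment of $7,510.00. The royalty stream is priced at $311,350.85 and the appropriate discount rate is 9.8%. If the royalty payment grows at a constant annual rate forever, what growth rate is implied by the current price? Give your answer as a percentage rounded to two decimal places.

P = D₀(1+g)/(r−g) ⇒ P(r−g) = D₀(1+g) ⇒ g(P+D₀) = P·r − D₀
g = (P·r − D₀)/(P + D₀) = ($311,350.85×0.098 − $7,510.00) / ($311,350.85 + $7,510.00) = 0.072139

7.21%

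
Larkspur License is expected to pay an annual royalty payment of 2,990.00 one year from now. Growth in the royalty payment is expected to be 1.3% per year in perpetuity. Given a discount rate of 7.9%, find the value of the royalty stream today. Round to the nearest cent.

45303.03

Growing perpetuity: P = D₁ / (r − g) = 2,990.0000 / (0.079 − 0.013) = 45,303.03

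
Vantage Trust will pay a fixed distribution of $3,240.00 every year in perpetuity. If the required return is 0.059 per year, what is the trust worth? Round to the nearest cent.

$54915.25

Level perpetuity: PV = C / r = $3,240.00 / 0.059 = $54,915.25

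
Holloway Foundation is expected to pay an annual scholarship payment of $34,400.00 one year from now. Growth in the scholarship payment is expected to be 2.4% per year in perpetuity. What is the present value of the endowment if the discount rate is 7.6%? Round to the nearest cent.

Growing perpetuity: P = D₁ / (r − g) = $34,400.0000 / (0.076 − 0.024) = $661,538.46

$661538.46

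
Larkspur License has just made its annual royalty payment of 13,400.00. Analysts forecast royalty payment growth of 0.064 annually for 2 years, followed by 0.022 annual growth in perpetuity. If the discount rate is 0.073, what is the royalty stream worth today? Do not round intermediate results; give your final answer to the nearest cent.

D_1 = 14257.60000
D_2 = 15170.08640
Terminal value at year 2: TV = D_2×(1+g_2)/(r−g_2) = 15503.82830/0.051 = 303996.63335
P_0 = D_1/(1+r)^1 + D_2/(1+r)^2 + TV/(1+r)^2
    = 13287.60485 + 13176.15243 + 264039.76044 = 290503.51772

290503.52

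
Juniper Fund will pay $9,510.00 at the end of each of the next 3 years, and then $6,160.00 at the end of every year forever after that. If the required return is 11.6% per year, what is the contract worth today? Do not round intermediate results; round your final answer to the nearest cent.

PV of 3-year annuity: $9,510.00 × [1 − (1+0.116)^−3] / 0.116 = 22999.33950
Perpetuity value at year 3: $6,160.00 / 0.116 = 53103.44828
PV of perpetuity: 53103.44828 / (1+0.116)^3 = 38205.87400
Total PV = 22999.33950 + 38205.87400 = 61205.21350

$61205.21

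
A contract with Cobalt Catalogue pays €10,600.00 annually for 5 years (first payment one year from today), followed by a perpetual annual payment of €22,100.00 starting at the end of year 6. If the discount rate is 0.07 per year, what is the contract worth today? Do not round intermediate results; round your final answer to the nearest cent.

PV of 5-year annuity: €10,600.00 × [1 − (1+0.07)^−5] / 0.07 = 43462.09282
Perpetuity value at year 5: €22,100.00 / 0.07 = 315714.28571
PV of perpetuity: 315714.28571 / (1+0.07)^5 = 225099.92238
Total PV = 43462.09282 + 225099.92238 = 268562.01520

€268562.02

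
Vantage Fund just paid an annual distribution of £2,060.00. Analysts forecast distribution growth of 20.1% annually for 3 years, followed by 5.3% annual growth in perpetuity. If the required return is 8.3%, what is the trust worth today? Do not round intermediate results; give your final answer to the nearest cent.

£106236.52

D_1 = 2474.06000
D_2 = 2971.34606
D_3 = 3568.58662
Terminal value at year 3: TV = D_3×(1+g_2)/(r−g_2) = 3757.72171/0.03 = 125257.39029
P_0 = D_1/(1+r)^1 + D_2/(1+r)^2 + D_3/(1+r)^3 + TV/(1+r)^3
    = 2284.45060 + 2533.35658 + 2809.38250 + 98609.32572 = 106236.51540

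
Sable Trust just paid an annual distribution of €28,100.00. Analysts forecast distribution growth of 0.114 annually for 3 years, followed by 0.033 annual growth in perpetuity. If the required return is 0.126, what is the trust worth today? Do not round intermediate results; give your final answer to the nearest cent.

D_1 = 31303.40000
D_2 = 34871.98760
D_3 = 38847.39419
Terminal value at year 3: TV = D_3×(1+g_2)/(r−g_2) = 40129.35819/0.093 = 431498.47521
P_0 = D_1/(1+r)^1 + D_2/(1+r)^2 + D_3/(1+r)^3 + TV/(1+r)^3
    = 27800.53286 + 27504.25720 + 27211.13900 + 302248.45798 = 384764.38704

€384764.39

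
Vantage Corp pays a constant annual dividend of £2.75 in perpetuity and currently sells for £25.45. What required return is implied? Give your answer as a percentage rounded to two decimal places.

10.81%

P = C/r ⇒ r = C/P = £2.75/£25.45 = 0.108055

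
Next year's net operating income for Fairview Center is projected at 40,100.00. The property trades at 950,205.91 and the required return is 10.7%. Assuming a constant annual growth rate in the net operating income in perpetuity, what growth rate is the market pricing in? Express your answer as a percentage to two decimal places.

P = D₁/(r−g) ⇒ g = r − D₁/P = 0.107 − 40,100.00/950,205.91 = 0.064799

6.48%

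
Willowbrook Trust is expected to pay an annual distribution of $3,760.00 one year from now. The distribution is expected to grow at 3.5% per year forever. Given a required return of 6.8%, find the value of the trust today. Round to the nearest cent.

Growing perpetuity: P = D₁ / (r − g) = $3,760.0000 / (0.068 − 0.035) = $113,939.39

$113939.39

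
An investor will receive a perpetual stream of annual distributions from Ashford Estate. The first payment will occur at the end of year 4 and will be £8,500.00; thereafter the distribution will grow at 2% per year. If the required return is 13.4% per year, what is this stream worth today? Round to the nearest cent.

£51129.90

Value at end of year 3: C₁ / (r − g) = £8,500.00 / (0.134 − 0.02) = £74,561.4035
Discount to today: PV = £74,561.4035 / (1 + 0.134)^3 = £74,561.4035 / 1.458274 = £51,129.90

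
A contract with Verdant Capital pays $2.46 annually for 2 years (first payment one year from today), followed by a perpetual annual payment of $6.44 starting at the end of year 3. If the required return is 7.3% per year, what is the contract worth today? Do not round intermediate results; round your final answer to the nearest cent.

$81.05

PV of 2-year annuity: $2.46 × [1 − (1+0.073)^−2] / 0.073 = 4.42930
Perpetuity value at year 2: $6.44 / 0.073 = 88.21918
PV of perpetuity: 88.21918 / (1+0.073)^2 = 76.62378
Total PV = 4.42930 + 76.62378 = 81.05308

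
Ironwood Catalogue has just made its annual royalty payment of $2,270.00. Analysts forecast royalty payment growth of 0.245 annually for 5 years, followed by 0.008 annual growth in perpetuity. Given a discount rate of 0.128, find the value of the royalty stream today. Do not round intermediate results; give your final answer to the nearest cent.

$46642.30

D_1 = 2826.15000
D_2 = 3518.55675
D_3 = 4380.60315
D_4 = 5453.85093
D_5 = 6790.04440
Terminal value at year 5: TV = D_5×(1+g_2)/(r−g_2) = 6844.36476/0.12 = 57036.37299
P_0 = D_1/(1+r)^1 + D_2/(1+r)^2 + D_3/(1+r)^3 + D_4/(1+r)^4 + D_5/(1+r)^5 + TV/(1+r)^5
    = 2505.45213 + 2765.32615 + 3052.15519 + 3368.73512 + 3718.15180 + 31232.47508 = 46642.29547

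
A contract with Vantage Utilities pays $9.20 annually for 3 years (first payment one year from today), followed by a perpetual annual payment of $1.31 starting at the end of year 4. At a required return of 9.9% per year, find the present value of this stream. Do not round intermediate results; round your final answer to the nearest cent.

PV of 3-year annuity: $9.20 × [1 − (1+0.099)^−3] / 0.099 = 22.91938
Perpetuity value at year 3: $1.31 / 0.099 = 13.23232
PV of perpetuity: 13.23232 / (1+0.099)^3 = 9.96880
Total PV = 22.91938 + 9.96880 = 32.88818

$32.89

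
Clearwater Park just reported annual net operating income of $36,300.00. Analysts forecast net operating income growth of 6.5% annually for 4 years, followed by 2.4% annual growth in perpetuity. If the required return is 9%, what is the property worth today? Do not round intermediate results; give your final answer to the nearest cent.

$650343.97

D_1 = 38659.50000
D_2 = 41172.36750
D_3 = 43848.57139
D_4 = 46698.72853
Terminal value at year 4: TV = D_4×(1+g_2)/(r−g_2) = 47819.49801/0.066 = 724537.84867
P_0 = D_1/(1+r)^1 + D_2/(1+r)^2 + D_3/(1+r)^3 + D_4/(1+r)^4 + TV/(1+r)^4
    = 35467.43119 + 34653.95800 + 33859.14245 + 33082.55661 + 513280.87837 = 650343.96663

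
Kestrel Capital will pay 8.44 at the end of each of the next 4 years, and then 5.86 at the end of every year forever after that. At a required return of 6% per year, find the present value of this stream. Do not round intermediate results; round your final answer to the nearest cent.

106.61

PV of 4-year annuity: 8.44 × [1 − (1+0.06)^−4] / 0.06 = 29.24549
Perpetuity value at year 4: 5.86 / 0.06 = 97.66667
PV of perpetuity: 97.66667 / (1+0.06)^4 = 77.36115
Total PV = 29.24549 + 77.36115 = 106.60664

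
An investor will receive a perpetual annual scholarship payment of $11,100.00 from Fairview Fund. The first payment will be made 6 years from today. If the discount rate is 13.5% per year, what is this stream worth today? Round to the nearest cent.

Value at end of year 5: C / r = $11,100.00 / 0.135 = $82,222.2222
Discount to today: PV = $82,222.2222 / (1 + 0.135)^5 = $82,222.2222 / 1.883559 = $43,652.58

$43652.58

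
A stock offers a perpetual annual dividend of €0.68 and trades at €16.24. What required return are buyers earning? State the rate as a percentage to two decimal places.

4.19%

P = C/r ⇒ r = C/P = €0.68/€16.24 = 0.041872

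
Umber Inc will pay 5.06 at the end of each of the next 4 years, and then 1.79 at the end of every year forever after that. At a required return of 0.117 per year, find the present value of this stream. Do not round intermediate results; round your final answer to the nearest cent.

PV of 4-year annuity: 5.06 × [1 − (1+0.117)^−4] / 0.117 = 15.46660
Perpetuity value at year 4: 1.79 / 0.117 = 15.29915
PV of perpetuity: 15.29915 / (1+0.117)^4 = 9.82776
Total PV = 15.46660 + 9.82776 = 25.29436

25.29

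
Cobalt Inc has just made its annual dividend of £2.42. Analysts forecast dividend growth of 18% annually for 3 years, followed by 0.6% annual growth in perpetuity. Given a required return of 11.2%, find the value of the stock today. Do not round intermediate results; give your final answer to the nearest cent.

D_1 = 2.85560
D_2 = 3.36961
D_3 = 3.97614
Terminal value at year 3: TV = D_3×(1+g_2)/(r−g_2) = 3.99999/0.106 = 37.73579
P_0 = D_1/(1+r)^1 + D_2/(1+r)^2 + D_3/(1+r)^3 + TV/(1+r)^3
    = 2.56799 + 2.72502 + 2.89166 + 27.44348 = 35.62814

£35.63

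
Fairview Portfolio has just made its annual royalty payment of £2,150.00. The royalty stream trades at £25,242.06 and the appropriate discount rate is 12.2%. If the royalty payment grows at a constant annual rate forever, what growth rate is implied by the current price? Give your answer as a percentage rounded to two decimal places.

P = D₀(1+g)/(r−g) ⇒ P(r−g) = D₀(1+g) ⇒ g(P+D₀) = P·r − D₀
g = (P·r − D₀)/(P + D₀) = (£25,242.06×0.122 − £2,150.00) / (£25,242.06 + £2,150.00) = 0.033934

3.39%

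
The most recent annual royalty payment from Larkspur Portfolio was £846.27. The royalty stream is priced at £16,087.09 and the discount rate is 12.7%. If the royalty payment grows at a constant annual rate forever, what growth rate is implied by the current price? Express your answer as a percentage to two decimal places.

P = D₀(1+g)/(r−g) ⇒ P(r−g) = D₀(1+g) ⇒ g(P+D₀) = P·r − D₀
g = (P·r − D₀)/(P + D₀) = (£16,087.09×0.127 − £846.27) / (£16,087.09 + £846.27) = 0.070676

7.07%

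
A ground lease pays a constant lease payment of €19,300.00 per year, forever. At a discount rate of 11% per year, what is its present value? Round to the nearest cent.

€175454.55

Level perpetuity: PV = C / r = €19,300.00 / 0.11 = €175,454.55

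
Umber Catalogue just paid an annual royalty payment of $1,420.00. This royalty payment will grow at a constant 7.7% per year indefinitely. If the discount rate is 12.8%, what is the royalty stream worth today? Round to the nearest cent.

$29987.06

D₁ = D₀ × (1 + g) = $1,420.00 × 1.077 = $1,529.3400
Growing perpetuity: P = D₁ / (r − g) = $1,529.3400 / (0.128 − 0.077) = $29,987.06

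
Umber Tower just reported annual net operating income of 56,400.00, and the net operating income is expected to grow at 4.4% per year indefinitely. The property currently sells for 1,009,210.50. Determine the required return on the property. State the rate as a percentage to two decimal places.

D₁ = 56,400.00 × 1.044 = 58,881.6000
P = D₁/(r − g) ⇒ r = D₁/P + g = 58,881.6000/1,009,210.50 + 0.044 = 0.058344 + 0.044 = 0.102344

10.23%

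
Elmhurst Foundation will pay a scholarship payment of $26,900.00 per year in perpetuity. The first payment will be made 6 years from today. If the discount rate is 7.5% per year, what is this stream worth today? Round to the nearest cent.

$249832.36

Value at end of year 5: C / r = $26,900.00 / 0.075 = $358,666.6667
Discount to today: PV = $358,666.6667 / (1 + 0.075)^5 = $358,666.6667 / 1.435629 = $249,832.36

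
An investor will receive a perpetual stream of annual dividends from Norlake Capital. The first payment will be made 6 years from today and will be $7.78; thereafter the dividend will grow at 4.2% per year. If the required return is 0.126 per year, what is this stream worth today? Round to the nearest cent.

Value at end of year 5: C₁ / (r − g) = $7.78 / (0.126 − 0.042) = $92.6190
Discount to today: PV = $92.6190 / (1 + 0.126)^5 = $92.6190 / 1.810056 = $51.17

$51.17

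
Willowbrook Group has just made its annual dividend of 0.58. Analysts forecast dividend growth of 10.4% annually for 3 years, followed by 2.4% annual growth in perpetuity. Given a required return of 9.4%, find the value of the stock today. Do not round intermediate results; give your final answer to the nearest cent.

D_1 = 0.64032
D_2 = 0.70691
D_3 = 0.78043
Terminal value at year 3: TV = D_3×(1+g_2)/(r−g_2) = 0.79916/0.07 = 11.41661
P_0 = D_1/(1+r)^1 + D_2/(1+r)^2 + D_3/(1+r)^3 + TV/(1+r)^3
    = 0.58530 + 0.59065 + 0.59605 + 8.71937 = 10.49138

10.49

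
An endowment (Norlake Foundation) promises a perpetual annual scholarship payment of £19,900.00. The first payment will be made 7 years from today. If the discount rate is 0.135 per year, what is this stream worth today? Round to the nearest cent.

Value at end of year 6: C / r = £19,900.00 / 0.135 = £147,407.4074
Discount to today: PV = £147,407.4074 / (1 + 0.135)^6 = £147,407.4074 / 2.137840 = £68,951.57

£68951.57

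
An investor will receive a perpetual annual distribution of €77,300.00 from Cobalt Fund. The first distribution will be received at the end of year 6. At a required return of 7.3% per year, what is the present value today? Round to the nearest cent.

Value at end of year 5: C / r = €77,300.00 / 0.073 = €1,058,904.1096
Discount to today: PV = €1,058,904.1096 / (1 + 0.073)^5 = €1,058,904.1096 / 1.422324 = €744,488.55

€744488.55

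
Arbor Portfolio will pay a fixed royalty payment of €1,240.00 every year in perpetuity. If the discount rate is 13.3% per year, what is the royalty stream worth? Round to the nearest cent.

Level perpetuity: PV = C / r = €1,240.00 / 0.133 = €9,323.31

€9323.31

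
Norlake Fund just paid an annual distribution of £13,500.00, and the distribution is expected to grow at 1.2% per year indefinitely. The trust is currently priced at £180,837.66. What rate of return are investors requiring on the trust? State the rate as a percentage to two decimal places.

D₁ = £13,500.00 × 1.012 = £13,662.0000
P = D₁/(r − g) ⇒ r = D₁/P + g = £13,662.0000/£180,837.66 + 0.012 = 0.075548 + 0.012 = 0.087548

8.75%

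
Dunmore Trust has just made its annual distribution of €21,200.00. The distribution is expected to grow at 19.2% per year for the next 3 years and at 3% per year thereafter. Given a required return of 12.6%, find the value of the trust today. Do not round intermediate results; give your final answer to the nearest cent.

D_1 = 25270.40000
D_2 = 30122.31680
D_3 = 35905.80163
Terminal value at year 3: TV = D_3×(1+g_2)/(r−g_2) = 36982.97567/0.096 = 385239.32994
P_0 = D_1/(1+r)^1 + D_2/(1+r)^2 + D_3/(1+r)^3 + TV/(1+r)^3
    = 22442.62877 + 23758.09369 + 25150.66402 + 269845.66601 = 341197.05250

€341197.05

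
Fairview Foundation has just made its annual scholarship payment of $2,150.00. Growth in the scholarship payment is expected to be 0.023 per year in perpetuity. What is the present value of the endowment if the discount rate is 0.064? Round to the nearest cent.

D₁ = D₀ × (1 + g) = $2,150.00 × 1.023 = $2,199.4500
Growing perpetuity: P = D₁ / (r − g) = $2,199.4500 / (0.064 − 0.023) = $53,645.12

$53645.12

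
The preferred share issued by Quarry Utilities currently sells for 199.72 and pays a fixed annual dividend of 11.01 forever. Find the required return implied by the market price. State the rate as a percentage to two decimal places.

5.51%

P = C/r ⇒ r = C/P = 11.01/199.72 = 0.055127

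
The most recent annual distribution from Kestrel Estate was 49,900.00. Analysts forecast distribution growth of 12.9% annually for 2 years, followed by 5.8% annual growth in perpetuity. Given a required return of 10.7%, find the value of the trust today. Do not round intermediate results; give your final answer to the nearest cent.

1223477.75

D_1 = 56337.10000
D_2 = 63604.58590
Terminal value at year 2: TV = D_2×(1+g_2)/(r−g_2) = 67293.65188/0.049 = 1373339.83433
P_0 = D_1/(1+r)^1 + D_2/(1+r)^2 + TV/(1+r)^2
    = 50891.68925 + 51903.08687 + 1120682.97769 = 1223477.75381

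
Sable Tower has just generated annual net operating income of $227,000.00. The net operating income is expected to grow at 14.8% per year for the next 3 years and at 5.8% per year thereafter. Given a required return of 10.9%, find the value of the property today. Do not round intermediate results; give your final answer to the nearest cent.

D_1 = 260596.00000
D_2 = 299164.20800
D_3 = 343440.51078
Terminal value at year 3: TV = D_3×(1+g_2)/(r−g_2) = 363360.06041/0.051 = 7124707.06685
P_0 = D_1/(1+r)^1 + D_2/(1+r)^2 + D_3/(1+r)^3 + TV/(1+r)^3
    = 234982.86745 + 243246.46693 + 251800.67091 + 5223629.60440 = 5953659.60970

$5953659.61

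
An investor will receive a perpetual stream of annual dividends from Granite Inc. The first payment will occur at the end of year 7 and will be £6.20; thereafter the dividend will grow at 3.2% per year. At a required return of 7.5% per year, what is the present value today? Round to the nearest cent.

£93.43

Value at end of year 6: C₁ / (r − g) = £6.20 / (0.075 − 0.032) = £144.1860
Discount to today: PV = £144.1860 / (1 + 0.075)^6 = £144.1860 / 1.543302 = £93.43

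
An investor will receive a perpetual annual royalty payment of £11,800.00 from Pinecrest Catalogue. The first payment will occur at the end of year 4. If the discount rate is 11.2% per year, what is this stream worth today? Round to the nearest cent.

£76621.32

Value at end of year 3: C / r = £11,800.00 / 0.112 = £105,357.1429
Discount to today: PV = £105,357.1429 / (1 + 0.112)^3 = £105,357.1429 / 1.375037 = £76,621.32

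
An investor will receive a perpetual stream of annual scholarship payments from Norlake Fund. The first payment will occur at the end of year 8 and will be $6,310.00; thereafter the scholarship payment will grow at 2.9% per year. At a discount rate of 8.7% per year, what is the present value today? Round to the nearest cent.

Value at end of year 7: C₁ / (r − g) = $6,310.00 / (0.087 − 0.029) = $108,793.1034
Discount to today: PV = $108,793.1034 / (1 + 0.087)^7 = $108,793.1034 / 1.793109 = $60,672.87

$60672.87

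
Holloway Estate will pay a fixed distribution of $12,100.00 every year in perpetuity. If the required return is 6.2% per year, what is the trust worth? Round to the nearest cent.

$195161.29

Level perpetuity: PV = C / r = $12,100.00 / 0.062 = $195,161.29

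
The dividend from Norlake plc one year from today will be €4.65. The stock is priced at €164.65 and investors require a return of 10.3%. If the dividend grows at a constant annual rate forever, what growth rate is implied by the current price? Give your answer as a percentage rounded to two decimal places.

P = D₁/(r−g) ⇒ g = r − D₁/P = 0.103 − €4.65/€164.65 = 0.074758

7.48%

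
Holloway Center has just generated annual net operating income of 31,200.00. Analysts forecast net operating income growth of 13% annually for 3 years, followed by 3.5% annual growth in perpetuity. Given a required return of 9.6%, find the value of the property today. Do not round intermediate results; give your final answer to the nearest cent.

D_1 = 35256.00000
D_2 = 39839.28000
D_3 = 45018.38640
Terminal value at year 3: TV = D_3×(1+g_2)/(r−g_2) = 46594.02992/0.061 = 763836.55613
P_0 = D_1/(1+r)^1 + D_2/(1+r)^2 + D_3/(1+r)^3 + TV/(1+r)^3
    = 32167.88321 + 33165.79200 + 34194.65781 + 580188.04641 = 679716.37942

679716.38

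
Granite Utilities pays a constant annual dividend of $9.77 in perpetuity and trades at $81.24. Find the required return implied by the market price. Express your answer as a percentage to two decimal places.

12.03%

P = C/r ⇒ r = C/P = $9.77/$81.24 = 0.120261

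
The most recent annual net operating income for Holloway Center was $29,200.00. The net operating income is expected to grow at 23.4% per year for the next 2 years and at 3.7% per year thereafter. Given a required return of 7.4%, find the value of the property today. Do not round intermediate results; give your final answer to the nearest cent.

D_1 = 36032.80000
D_2 = 44464.47520
Terminal value at year 2: TV = D_2×(1+g_2)/(r−g_2) = 46109.66078/0.037 = 1246207.04817
P_0 = D_1/(1+r)^1 + D_2/(1+r)^2 + TV/(1+r)^2
    = 33550.09311 + 38548.24478 + 1080392.69839 = 1152491.03629

$1152491.04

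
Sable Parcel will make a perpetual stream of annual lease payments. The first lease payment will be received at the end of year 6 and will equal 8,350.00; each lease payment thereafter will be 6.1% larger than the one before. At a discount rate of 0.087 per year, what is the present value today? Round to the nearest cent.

Value at end of year 5: C₁ / (r − g) = 8,350.00 / (0.087 − 0.061) = 321,153.8462
Discount to today: PV = 321,153.8462 / (1 + 0.087)^5 = 321,153.8462 / 1.517566 = 211,624.24

211624.24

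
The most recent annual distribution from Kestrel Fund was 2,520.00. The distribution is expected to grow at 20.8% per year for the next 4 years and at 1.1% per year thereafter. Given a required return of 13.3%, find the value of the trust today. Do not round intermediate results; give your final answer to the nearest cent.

38848.35

D_1 = 3044.16000
D_2 = 3677.34528
D_3 = 4442.23310
D_4 = 5366.21758
Terminal value at year 4: TV = D_4×(1+g_2)/(r−g_2) = 5425.24598/0.122 = 44469.22931
P_0 = D_1/(1+r)^1 + D_2/(1+r)^2 + D_3/(1+r)^3 + D_4/(1+r)^4 + TV/(1+r)^4
    = 2686.81377 + 2864.66993 + 3054.29945 + 3256.48167 + 26986.08994 = 38848.35476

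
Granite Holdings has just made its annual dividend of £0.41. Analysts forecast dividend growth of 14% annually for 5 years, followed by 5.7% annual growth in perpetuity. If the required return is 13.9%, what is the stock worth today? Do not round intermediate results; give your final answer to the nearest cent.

D_1 = 0.46740
D_2 = 0.53284
D_3 = 0.60743
D_4 = 0.69247
D_5 = 0.78942
Terminal value at year 5: TV = D_5×(1+g_2)/(r−g_2) = 0.83442/0.082 = 10.17582
P_0 = D_1/(1+r)^1 + D_2/(1+r)^2 + D_3/(1+r)^3 + D_4/(1+r)^4 + D_5/(1+r)^5 + TV/(1+r)^5
    = 0.41036 + 0.41072 + 0.41108 + 0.41144 + 0.41180 + 5.30824 = 7.36365

£7.36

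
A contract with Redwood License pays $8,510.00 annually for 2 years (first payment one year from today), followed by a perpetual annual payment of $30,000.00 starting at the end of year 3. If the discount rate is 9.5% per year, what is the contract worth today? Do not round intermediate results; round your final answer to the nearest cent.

$278241.01

PV of 2-year annuity: $8,510.00 × [1 − (1+0.095)^−2] / 0.095 = 14869.12283
Perpetuity value at year 2: $30,000.00 / 0.095 = 315789.47368
PV of perpetuity: 315789.47368 / (1+0.095)^2 = 263371.88439
Total PV = 14869.12283 + 263371.88439 = 278241.00722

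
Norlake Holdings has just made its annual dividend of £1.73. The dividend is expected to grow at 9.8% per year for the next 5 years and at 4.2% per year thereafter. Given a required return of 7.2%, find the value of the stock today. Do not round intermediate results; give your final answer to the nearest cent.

D_1 = 1.89954
D_2 = 2.08569
D_3 = 2.29009
D_4 = 2.51452
D_5 = 2.76095
Terminal value at year 5: TV = D_5×(1+g_2)/(r−g_2) = 2.87691/0.03 = 95.89683
P_0 = D_1/(1+r)^1 + D_2/(1+r)^2 + D_3/(1+r)^3 + D_4/(1+r)^4 + D_5/(1+r)^5 + TV/(1+r)^5
    = 1.77196 + 1.81494 + 1.85895 + 1.90404 + 1.95022 + 67.73768 = 77.03779

£77.04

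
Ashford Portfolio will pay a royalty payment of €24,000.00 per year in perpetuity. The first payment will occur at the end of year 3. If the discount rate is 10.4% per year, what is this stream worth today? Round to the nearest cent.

€189338.86

Value at end of year 2: C / r = €24,000.00 / 0.104 = €230,769.2308
Discount to today: PV = €230,769.2308 / (1 + 0.104)^2 = €230,769.2308 / 1.218816 = €189,338.86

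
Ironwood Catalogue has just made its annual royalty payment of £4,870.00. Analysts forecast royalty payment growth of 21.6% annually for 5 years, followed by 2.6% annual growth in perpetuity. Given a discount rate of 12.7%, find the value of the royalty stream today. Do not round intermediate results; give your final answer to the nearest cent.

D_1 = 5921.92000
D_2 = 7201.05472
D_3 = 8756.48254
D_4 = 10647.88277
D_5 = 12947.82545
Terminal value at year 5: TV = D_5×(1+g_2)/(r−g_2) = 13284.46891/0.101 = 131529.39512
P_0 = D_1/(1+r)^1 + D_2/(1+r)^2 + D_3/(1+r)^3 + D_4/(1+r)^4 + D_5/(1+r)^5 + TV/(1+r)^5
    = 5254.58740 + 5669.54594 + 6117.27406 + 6600.35959 + 7121.59473 + 72344.12074 = 103107.48247

£103107.48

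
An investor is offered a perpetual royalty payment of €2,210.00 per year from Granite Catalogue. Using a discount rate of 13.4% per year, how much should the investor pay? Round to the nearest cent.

Level perpetuity: PV = C / r = €2,210.00 / 0.134 = €16,492.54

€16492.54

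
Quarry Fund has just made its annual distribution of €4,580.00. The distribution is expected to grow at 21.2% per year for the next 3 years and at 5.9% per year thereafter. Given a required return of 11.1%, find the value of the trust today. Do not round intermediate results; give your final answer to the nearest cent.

D_1 = 5550.96000
D_2 = 6727.76352
D_3 = 8154.04939
Terminal value at year 3: TV = D_3×(1+g_2)/(r−g_2) = 8635.13830/0.052 = 166060.35192
P_0 = D_1/(1+r)^1 + D_2/(1+r)^2 + D_3/(1+r)^3 + TV/(1+r)^3
    = 4996.36364 + 5450.57851 + 5946.08565 + 121094.32122 = 137487.34901

€137487.35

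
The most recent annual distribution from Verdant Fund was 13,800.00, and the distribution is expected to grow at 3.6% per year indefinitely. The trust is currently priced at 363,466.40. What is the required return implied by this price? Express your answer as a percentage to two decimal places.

D₁ = 13,800.00 × 1.036 = 14,296.8000
P = D₁/(r − g) ⇒ r = D₁/P + g = 14,296.8000/363,466.40 + 0.036 = 0.039335 + 0.036 = 0.075335

7.53%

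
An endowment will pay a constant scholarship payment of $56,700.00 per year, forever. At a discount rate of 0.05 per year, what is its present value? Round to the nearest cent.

Level perpetuity: PV = C / r = $56,700.00 / 0.05 = $1,134,000.00

$1134000.00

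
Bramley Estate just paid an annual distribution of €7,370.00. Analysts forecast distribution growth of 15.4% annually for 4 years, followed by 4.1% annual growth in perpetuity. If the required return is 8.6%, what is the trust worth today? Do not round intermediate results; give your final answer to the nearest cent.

€251767.87

D_1 = 8504.98000
D_2 = 9814.74692
D_3 = 11326.21795
D_4 = 13070.45551
Terminal value at year 4: TV = D_4×(1+g_2)/(r−g_2) = 13606.34419/0.045 = 302363.20412
P_0 = D_1/(1+r)^1 + D_2/(1+r)^2 + D_3/(1+r)^3 + D_4/(1+r)^4 + TV/(1+r)^4
    = 7831.47330 + 8321.84179 + 8842.91476 + 9396.61476 + 217375.02145 = 251767.86605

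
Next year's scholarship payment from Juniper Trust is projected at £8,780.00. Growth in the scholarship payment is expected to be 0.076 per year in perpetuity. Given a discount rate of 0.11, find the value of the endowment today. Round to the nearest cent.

Growing perpetuity: P = D₁ / (r − g) = £8,780.0000 / (0.11 − 0.076) = £258,235.29

£258235.29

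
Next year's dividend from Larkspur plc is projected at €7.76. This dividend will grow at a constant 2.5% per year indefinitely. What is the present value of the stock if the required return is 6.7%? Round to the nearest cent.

€184.76

Growing perpetuity: P = D₁ / (r − g) = €7.7600 / (0.067 − 0.025) = €184.76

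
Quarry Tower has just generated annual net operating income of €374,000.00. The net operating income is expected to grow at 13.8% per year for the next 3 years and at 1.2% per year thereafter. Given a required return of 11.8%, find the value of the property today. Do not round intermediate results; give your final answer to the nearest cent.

D_1 = 425612.00000
D_2 = 484346.45600
D_3 = 551186.26693
Terminal value at year 3: TV = D_3×(1+g_2)/(r−g_2) = 557800.50213/0.106 = 5262268.88803
P_0 = D_1/(1+r)^1 + D_2/(1+r)^2 + D_3/(1+r)^3 + TV/(1+r)^3
    = 380690.51878 + 387500.72484 + 394432.75928 + 3765716.53197 = 4928340.53488

€4928340.53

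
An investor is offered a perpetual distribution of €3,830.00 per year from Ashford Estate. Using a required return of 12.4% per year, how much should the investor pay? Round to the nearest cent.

Level perpetuity: PV = C / r = €3,830.00 / 0.124 = €30,887.10

€30887.10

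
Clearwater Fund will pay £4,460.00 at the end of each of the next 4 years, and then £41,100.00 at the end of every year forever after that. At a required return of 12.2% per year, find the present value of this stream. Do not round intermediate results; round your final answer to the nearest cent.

£226063.92

PV of 4-year annuity: £4,460.00 × [1 − (1+0.122)^−4] / 0.122 = 13489.71393
Perpetuity value at year 4: £41,100.00 / 0.122 = 336885.24590
PV of perpetuity: 336885.24590 / (1+0.122)^4 = 212574.20499
Total PV = 13489.71393 + 212574.20499 = 226063.91892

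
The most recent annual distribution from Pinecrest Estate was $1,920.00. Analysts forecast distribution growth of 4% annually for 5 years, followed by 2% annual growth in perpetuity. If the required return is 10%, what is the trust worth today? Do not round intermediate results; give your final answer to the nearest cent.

D_1 = 1996.80000
D_2 = 2076.67200
D_3 = 2159.73888
D_4 = 2246.12844
D_5 = 2335.97357
Terminal value at year 5: TV = D_5×(1+g_2)/(r−g_2) = 2382.69304/0.08 = 29783.66305
P_0 = D_1/(1+r)^1 + D_2/(1+r)^2 + D_3/(1+r)^3 + D_4/(1+r)^4 + D_5/(1+r)^5 + TV/(1+r)^5
    = 1815.27273 + 1716.25785 + 1622.64379 + 1534.13594 + 1450.45580 + 18493.31147 = 26632.07758

$26632.08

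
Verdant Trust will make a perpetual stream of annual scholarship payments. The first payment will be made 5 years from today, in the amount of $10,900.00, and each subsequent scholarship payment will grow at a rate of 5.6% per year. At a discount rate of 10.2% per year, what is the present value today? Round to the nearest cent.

Value at end of year 4: C₁ / (r − g) = $10,900.00 / (0.102 − 0.056) = $236,956.5217
Discount to today: PV = $236,956.5217 / (1 + 0.102)^4 = $236,956.5217 / 1.474777 = $160,672.77

$160672.77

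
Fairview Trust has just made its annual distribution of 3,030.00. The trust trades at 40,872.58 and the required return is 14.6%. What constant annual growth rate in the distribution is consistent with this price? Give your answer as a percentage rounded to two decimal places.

6.69%

P = D₀(1+g)/(r−g) ⇒ P(r−g) = D₀(1+g) ⇒ g(P+D₀) = P·r − D₀
g = (P·r − D₀)/(P + D₀) = (40,872.58×0.146 − 3,030.00) / (40,872.58 + 3,030.00) = 0.066907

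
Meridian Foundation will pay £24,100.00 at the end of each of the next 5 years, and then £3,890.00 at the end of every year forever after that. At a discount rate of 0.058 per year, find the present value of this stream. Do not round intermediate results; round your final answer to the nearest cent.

£152666.03

PV of 5-year annuity: £24,100.00 × [1 − (1+0.058)^−5] / 0.058 = 102072.70037
Perpetuity value at year 5: £3,890.00 / 0.058 = 67068.96552
PV of perpetuity: 67068.96552 / (1+0.058)^5 = 50593.33048
Total PV = 102072.70037 + 50593.33048 = 152666.03085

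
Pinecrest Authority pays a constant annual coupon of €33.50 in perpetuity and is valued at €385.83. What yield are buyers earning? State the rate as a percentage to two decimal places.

8.68%

P = C/r ⇒ r = C/P = €33.50/€385.83 = 0.086826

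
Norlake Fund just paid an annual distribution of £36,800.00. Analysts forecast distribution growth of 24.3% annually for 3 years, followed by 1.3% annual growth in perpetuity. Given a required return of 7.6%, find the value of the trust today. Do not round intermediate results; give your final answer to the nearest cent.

£1060559.30

D_1 = 45742.40000
D_2 = 56857.80320
D_3 = 70674.24938
Terminal value at year 3: TV = D_3×(1+g_2)/(r−g_2) = 71593.01462/0.063 = 1136397.05745
P_0 = D_1/(1+r)^1 + D_2/(1+r)^2 + D_3/(1+r)^3 + TV/(1+r)^3
    = 42511.52416 + 49109.50236 + 56731.51620 + 912206.76045 = 1060559.30317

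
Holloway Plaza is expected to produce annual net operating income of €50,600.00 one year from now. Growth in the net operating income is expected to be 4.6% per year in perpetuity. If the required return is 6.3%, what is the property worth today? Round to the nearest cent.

Growing perpetuity: P = D₁ / (r − g) = €50,600.0000 / (0.063 − 0.046) = €2,976,470.59

€2976470.59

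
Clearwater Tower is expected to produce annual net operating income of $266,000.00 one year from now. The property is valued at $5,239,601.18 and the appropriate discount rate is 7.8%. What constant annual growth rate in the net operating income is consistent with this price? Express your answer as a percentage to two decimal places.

2.72%

P = D₁/(r−g) ⇒ g = r − D₁/P = 0.078 − $266,000.00/$5,239,601.18 = 0.027233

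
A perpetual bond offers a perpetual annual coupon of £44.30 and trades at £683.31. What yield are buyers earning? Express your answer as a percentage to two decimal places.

P = C/r ⇒ r = C/P = £44.30/£683.31 = 0.064831

6.48%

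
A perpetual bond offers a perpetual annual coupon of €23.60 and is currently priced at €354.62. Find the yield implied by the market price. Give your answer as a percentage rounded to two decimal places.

P = C/r ⇒ r = C/P = €23.60/€354.62 = 0.066550

6.66%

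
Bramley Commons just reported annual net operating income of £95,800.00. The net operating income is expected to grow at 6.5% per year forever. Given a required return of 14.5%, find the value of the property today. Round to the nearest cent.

D₁ = D₀ × (1 + g) = £95,800.00 × 1.065 = £102,027.0000
Growing perpetuity: P = D₁ / (r − g) = £102,027.0000 / (0.145 − 0.065) = £1,275,337.50

£1275337.50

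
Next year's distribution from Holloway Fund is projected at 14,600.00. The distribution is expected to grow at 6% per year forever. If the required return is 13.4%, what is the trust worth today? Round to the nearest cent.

Growing perpetuity: P = D₁ / (r − g) = 14,600.0000 / (0.134 − 0.06) = 197,297.30

197297.30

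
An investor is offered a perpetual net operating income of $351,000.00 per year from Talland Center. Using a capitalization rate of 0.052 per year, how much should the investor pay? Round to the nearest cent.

Level perpetuity: PV = C / r = $351,000.00 / 0.052 = $6,750,000.00

$6750000.00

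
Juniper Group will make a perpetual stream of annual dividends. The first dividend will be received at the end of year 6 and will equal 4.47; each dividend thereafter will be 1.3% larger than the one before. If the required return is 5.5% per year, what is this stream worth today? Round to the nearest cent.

Value at end of year 5: C₁ / (r − g) = 4.47 / (0.055 − 0.013) = 106.4286
Discount to today: PV = 106.4286 / (1 + 0.055)^5 = 106.4286 / 1.306960 = 81.43

81.43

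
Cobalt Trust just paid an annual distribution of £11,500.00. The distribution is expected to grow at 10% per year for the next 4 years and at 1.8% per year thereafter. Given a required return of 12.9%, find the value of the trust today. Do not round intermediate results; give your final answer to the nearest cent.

£138163.41

D_1 = 12650.00000
D_2 = 13915.00000
D_3 = 15306.50000
D_4 = 16837.15000
Terminal value at year 4: TV = D_4×(1+g_2)/(r−g_2) = 17140.21870/0.111 = 154416.38468
P_0 = D_1/(1+r)^1 + D_2/(1+r)^2 + D_3/(1+r)^3 + D_4/(1+r)^4 + TV/(1+r)^4
    = 11204.60585 + 10916.79932 + 10636.38552 + 10363.17455 + 95042.44770 = 138163.41294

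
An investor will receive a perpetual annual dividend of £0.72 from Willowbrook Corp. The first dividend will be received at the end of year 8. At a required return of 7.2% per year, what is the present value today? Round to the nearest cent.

£6.15

Value at end of year 7: C / r = £0.72 / 0.072 = £10.0000
Discount to today: PV = £10.0000 / (1 + 0.072)^7 = £10.0000 / 1.626910 = £6.15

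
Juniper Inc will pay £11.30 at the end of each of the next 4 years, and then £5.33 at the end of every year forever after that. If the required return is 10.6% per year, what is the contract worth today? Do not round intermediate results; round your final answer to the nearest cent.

£68.96

PV of 4-year annuity: £11.30 × [1 − (1+0.106)^−4] / 0.106 = 35.35915
Perpetuity value at year 4: £5.33 / 0.106 = 50.28302
PV of perpetuity: 50.28302 / (1+0.106)^4 = 33.60476
Total PV = 35.35915 + 33.60476 = 68.96392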